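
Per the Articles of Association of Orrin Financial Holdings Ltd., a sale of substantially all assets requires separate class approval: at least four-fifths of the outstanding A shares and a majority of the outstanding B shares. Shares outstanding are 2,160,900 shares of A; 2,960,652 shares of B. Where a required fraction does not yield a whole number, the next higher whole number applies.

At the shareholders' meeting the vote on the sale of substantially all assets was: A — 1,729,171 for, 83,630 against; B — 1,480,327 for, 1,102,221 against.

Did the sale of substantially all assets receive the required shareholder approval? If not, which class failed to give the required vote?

Approved — every class gave the required vote.

A: 4/5 of 2160900 = 1728720; 1,728,720 required, 1,729,171 in favor — approved.
B: a majority of 2960652 is 1480327; 1,480,327 required, 1,480,327 in favor — approved.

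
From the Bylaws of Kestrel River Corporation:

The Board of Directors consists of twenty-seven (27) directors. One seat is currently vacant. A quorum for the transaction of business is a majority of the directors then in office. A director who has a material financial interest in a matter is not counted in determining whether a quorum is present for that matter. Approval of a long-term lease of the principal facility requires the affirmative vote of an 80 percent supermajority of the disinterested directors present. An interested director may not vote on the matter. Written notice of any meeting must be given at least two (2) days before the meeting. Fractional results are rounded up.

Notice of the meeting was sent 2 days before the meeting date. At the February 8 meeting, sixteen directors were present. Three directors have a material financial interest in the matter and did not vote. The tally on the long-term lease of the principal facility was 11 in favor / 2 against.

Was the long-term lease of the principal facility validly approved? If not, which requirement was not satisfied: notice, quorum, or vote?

Invalid — quorum requirement not satisfied.

Notice: 2 days given; 2 required (2 ≥ 2). Satisfied.
Quorum: 16 present, but the 3 interested directors do not count, leaving 13. Quorum is 14. Not satisfied.
Vote: the long-term lease of the principal facility requires four-fifths of the disinterested directors present (16 − 3 = 13). 4/5 of 13 = 10.40, rounded up to 11, so 11 affirmative votes are needed; 11 voted in favor. Satisfied. (Moot — without a quorum no business can be validly transacted.)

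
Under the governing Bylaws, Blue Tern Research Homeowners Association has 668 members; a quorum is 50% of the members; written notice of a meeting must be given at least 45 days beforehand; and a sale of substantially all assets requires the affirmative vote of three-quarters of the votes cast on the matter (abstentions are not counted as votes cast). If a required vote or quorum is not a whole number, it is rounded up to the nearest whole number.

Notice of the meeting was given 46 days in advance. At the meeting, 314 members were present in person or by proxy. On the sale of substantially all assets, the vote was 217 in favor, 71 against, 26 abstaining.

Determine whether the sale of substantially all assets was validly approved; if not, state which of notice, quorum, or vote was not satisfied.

Invalid — quorum requirement not satisfied.

Notice: 46 days given; 45 required. Satisfied.
Quorum: 50% of 668 = 334; 314 present. Not satisfied.
Vote: requires three-fourths of the votes cast (314 − 26 abstaining = 288); 3/4 of 288 = 216, so 216 needed; 217 in favor. Satisfied.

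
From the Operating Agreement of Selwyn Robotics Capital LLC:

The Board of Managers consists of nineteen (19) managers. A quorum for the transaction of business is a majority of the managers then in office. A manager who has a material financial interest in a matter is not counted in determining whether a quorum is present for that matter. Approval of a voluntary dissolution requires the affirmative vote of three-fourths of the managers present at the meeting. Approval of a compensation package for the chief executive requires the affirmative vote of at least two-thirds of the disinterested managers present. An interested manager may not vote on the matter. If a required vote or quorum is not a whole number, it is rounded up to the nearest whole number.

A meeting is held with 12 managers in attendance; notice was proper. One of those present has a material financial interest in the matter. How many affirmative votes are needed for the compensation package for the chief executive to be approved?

8

The compensation package for the chief executive requires two-thirds of the disinterested managers present (12 − 1 = 11).
2/3 of 11 = 7.33, rounded up to 8.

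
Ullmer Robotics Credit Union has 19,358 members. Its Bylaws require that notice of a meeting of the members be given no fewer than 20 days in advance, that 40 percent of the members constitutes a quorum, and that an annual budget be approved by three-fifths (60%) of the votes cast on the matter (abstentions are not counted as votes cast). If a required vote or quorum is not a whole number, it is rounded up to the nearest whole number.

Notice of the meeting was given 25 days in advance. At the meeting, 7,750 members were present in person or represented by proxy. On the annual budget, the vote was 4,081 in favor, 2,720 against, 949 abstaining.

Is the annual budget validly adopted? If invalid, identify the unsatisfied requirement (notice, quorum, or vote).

Notice: 25 days given; 20 required. Satisfied.
Quorum: 40% of 19,358 = 7,743.20, rounded up to 7,744; 7,750 present. Satisfied.
Vote: requires three-fifths of the votes cast (7,750 − 949 abstaining = 6,801); 3/5 of 6801 = 4080.60, rounded up to 4081, so 4,081 needed; 4,081 in favor. Satisfied.

Valid — all requirements satisfied.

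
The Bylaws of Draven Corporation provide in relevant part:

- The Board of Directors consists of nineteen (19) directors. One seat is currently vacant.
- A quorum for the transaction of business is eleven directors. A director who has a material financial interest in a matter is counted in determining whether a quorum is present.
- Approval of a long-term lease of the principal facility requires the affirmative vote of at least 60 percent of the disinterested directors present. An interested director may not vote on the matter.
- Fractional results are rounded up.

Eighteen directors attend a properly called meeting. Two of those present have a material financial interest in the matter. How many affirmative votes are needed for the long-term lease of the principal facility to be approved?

The long-term lease of the principal facility requires three-fifths of the disinterested directors present (18 − 2 = 16).
3/5 of 16 = 9.60, rounded up to 10.

10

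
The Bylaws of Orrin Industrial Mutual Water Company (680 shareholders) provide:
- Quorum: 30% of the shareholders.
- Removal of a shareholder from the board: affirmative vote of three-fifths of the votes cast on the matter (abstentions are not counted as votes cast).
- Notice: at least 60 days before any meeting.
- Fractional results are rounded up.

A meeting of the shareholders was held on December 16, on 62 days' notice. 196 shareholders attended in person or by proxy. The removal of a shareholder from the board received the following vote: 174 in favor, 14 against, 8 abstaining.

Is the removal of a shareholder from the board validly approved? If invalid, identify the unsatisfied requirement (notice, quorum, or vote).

Invalid — quorum requirement not satisfied.

Notice: 62 days given; 60 required. Satisfied.
Quorum: 30% of 680 = 204; 196 present. Not satisfied.
Vote: requires three-fifths of the votes cast (196 − 8 abstaining = 188); 3/5 of 188 = 112.80, rounded up to 113, so 113 needed; 174 in favor. Satisfied.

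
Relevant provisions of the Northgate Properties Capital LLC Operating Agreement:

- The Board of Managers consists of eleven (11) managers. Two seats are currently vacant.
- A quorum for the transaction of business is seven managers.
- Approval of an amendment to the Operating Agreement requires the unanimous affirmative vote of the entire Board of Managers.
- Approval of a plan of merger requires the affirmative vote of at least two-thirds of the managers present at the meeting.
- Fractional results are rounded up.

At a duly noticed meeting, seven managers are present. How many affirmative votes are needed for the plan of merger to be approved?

The plan of merger requires two-thirds of the managers present (7).
2/3 of 7 = 4.67, rounded up to 5.

5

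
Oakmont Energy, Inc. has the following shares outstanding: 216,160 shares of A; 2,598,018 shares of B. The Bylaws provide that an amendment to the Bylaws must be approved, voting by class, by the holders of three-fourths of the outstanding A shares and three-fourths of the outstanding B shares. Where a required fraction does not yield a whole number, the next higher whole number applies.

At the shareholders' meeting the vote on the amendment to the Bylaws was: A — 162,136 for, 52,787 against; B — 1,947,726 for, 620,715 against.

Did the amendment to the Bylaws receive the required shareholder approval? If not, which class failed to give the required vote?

Not approved — the B shares did not give the required vote.

A: 3/4 of 216160 = 162120; 162,120 required, 162,136 in favor — approved.
B: 3/4 of 2598018 = 1948513.50, rounded up to 1948514; 1,948,514 required, 1,947,726 in favor — not approved.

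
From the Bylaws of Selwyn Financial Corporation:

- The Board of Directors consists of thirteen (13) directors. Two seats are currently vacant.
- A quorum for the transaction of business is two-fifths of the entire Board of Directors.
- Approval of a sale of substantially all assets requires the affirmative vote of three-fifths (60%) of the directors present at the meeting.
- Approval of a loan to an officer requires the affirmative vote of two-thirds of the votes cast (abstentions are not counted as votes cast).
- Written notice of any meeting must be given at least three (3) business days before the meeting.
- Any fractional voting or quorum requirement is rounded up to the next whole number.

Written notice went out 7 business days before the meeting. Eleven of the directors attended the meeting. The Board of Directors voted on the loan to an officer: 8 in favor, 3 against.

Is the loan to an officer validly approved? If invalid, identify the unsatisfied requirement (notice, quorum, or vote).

Notice: 7 business days given; 3 required (7 ≥ 3). Satisfied.
Quorum: 11 present; quorum is 6. Satisfied.
Vote: the loan to an officer requires two-thirds of the votes cast (11). 2/3 of 11 = 7.33, rounded up to 8, so 8 affirmative votes are needed; 8 voted in favor. Satisfied.

Valid — all requirements satisfied.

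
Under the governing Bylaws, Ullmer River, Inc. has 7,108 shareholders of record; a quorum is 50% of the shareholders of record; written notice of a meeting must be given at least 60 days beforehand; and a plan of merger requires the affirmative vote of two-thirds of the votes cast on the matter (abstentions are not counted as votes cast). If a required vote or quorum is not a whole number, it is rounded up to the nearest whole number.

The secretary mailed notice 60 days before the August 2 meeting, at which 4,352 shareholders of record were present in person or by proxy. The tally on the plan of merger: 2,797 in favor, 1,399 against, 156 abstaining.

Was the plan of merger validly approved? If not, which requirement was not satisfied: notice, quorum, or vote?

Invalid — vote requirement not satisfied.

Notice: 60 days given; 60 required. Satisfied.
Quorum: 50% of 7,108 = 3,554; 4,352 present. Satisfied.
Vote: requires two-thirds of the votes cast (4,352 − 156 abstaining = 4,196); 2/3 of 4196 = 2797.33, rounded up to 2798, so 2,798 needed; 2,797 in favor. Not satisfied.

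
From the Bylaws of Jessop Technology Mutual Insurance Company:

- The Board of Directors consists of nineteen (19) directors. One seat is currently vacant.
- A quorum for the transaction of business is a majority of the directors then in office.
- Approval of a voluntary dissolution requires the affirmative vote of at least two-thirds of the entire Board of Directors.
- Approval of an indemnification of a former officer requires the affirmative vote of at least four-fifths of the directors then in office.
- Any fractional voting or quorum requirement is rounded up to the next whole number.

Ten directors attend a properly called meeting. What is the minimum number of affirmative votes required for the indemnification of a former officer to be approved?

The indemnification of a former officer requires four-fifths of the directors then in office (18).
4/5 of 18 = 14.40, rounded up to 15.
(Only 10 can vote, so the indemnification of a former officer cannot pass at this meeting, but the required vote is still 15.)

15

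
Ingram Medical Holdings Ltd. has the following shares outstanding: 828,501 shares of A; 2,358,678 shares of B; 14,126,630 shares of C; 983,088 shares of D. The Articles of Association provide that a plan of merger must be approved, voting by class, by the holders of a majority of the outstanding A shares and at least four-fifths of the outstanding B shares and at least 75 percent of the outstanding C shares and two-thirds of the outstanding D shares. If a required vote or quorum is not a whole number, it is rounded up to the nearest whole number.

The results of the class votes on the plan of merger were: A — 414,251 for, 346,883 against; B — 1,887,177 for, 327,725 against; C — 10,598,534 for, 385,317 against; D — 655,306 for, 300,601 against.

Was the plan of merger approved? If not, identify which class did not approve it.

A: a majority of 828501 is 414251; 414,251 required, 414,251 in favor — approved.
B: 4/5 of 2358678 = 1886942.40, rounded up to 1886943; 1,886,943 required, 1,887,177 in favor — approved.
C: 3/4 of 14126630 = 10594972.50, rounded up to 10594973; 10,594,973 required, 10,598,534 in favor — approved.
D: 2/3 of 983088 = 655392; 655,392 required, 655,306 in favor — not approved.

Not approved — the D shares did not give the required vote.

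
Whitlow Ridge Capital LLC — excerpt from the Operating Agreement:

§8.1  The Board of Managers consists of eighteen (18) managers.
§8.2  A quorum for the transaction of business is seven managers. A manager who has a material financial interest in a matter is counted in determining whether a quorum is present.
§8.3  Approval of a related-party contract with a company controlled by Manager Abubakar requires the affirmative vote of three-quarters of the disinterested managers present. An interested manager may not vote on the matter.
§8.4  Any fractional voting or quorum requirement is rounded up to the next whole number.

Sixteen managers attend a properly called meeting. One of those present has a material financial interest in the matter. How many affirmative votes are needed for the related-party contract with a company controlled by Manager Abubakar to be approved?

The related-party contract with a company controlled by Manager Abubakar requires three-fourths of the disinterested managers present (16 − 1 = 15).
3/4 of 15 = 11.25, rounded up to 12.

12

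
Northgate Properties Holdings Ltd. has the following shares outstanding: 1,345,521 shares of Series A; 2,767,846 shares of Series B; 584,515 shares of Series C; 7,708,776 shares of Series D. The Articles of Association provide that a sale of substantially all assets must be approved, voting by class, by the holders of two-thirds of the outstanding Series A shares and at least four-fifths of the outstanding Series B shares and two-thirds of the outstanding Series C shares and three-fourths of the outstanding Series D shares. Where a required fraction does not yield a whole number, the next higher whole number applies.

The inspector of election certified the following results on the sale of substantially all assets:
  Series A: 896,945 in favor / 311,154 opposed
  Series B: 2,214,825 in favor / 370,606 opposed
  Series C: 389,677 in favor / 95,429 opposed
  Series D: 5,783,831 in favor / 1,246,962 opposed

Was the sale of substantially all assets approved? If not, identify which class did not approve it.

Series A: 2/3 of 1345521 = 897014; 897,014 required, 896,945 in favor — not approved.
Series B: 4/5 of 2767846 = 2214276.80, rounded up to 2214277; 2,214,277 required, 2,214,825 in favor — approved.
Series C: 2/3 of 584515 = 389676.67, rounded up to 389677; 389,677 required, 389,677 in favor — approved.
Series D: 3/4 of 7708776 = 5781582; 5,781,582 required, 5,783,831 in favor — approved.

Not approved — the Series A shares did not give the required vote.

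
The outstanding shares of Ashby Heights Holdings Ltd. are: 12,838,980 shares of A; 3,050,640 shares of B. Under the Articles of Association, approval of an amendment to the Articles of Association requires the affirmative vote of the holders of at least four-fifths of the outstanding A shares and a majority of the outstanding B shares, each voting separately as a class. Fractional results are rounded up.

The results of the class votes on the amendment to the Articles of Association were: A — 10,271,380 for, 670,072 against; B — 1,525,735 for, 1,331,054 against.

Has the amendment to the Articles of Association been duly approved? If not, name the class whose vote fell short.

Approved — every class gave the required vote.

A: 4/5 of 12838980 = 10271184; 10,271,184 required, 10,271,380 in favor — approved.
B: a majority of 3050640 is 1525321; 1,525,321 required, 1,525,735 in favor — approved.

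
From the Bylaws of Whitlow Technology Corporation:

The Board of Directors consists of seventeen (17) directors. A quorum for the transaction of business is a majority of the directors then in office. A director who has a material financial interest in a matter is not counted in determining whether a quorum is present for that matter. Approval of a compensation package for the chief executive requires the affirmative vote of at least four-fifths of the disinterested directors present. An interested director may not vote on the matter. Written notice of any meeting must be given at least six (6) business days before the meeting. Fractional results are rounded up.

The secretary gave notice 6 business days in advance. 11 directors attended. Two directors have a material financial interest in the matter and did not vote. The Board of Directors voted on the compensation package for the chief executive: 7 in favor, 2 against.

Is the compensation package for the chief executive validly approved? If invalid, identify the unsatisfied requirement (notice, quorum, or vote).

Invalid — vote requirement not satisfied.

Notice: 6 business days given; 6 required (6 ≥ 6). Satisfied.
Quorum: 11 present, but the 2 interested directors do not count, leaving 9. Quorum is 9. Satisfied.
Vote: the compensation package for the chief executive requires four-fifths of the disinterested directors present (11 − 2 = 9). 4/5 of 9 = 7.20, rounded up to 8, so 8 affirmative votes are needed; 7 voted in favor. Not satisfied.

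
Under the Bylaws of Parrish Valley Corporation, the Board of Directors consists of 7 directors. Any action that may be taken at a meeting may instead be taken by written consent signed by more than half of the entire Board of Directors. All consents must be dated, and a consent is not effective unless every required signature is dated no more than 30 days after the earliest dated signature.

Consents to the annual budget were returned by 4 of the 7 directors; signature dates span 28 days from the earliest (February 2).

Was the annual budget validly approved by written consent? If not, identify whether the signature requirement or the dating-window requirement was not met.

Effective — both the signature and dating-window requirements are satisfied.

Signatures required: more than half of 7 — a majority of 7 is 4, so 4 needed; 4 signed. Sufficient.
Dating window: the latest signature is 28 days after the earliest; the limit is 30 days. Within the window.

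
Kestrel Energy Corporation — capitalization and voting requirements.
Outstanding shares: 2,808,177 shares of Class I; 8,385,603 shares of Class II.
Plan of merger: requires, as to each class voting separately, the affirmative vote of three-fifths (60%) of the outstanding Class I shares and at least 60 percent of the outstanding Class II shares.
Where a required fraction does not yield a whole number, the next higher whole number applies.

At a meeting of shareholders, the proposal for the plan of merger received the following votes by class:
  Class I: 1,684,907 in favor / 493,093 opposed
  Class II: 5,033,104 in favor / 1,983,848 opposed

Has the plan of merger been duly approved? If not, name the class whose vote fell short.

Approved — every class gave the required vote.

Class I: 3/5 of 2808177 = 1684906.20, rounded up to 1684907; 1,684,907 required, 1,684,907 in favor — approved.
Class II: 3/5 of 8385603 = 5031361.80, rounded up to 5031362; 5,031,362 required, 5,033,104 in favor — approved.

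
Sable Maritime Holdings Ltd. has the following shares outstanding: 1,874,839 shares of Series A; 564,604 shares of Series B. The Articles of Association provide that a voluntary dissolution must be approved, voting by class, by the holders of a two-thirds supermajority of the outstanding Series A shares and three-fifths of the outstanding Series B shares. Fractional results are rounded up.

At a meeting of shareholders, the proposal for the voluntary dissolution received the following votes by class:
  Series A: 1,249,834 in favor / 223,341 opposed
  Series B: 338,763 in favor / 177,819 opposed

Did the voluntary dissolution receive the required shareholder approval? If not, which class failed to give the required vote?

Series A: 2/3 of 1874839 = 1249892.67, rounded up to 1249893; 1,249,893 required, 1,249,834 in favor — not approved.
Series B: 3/5 of 564604 = 338762.40, rounded up to 338763; 338,763 required, 338,763 in favor — approved.

Not approved — the Series A shares did not give the required vote.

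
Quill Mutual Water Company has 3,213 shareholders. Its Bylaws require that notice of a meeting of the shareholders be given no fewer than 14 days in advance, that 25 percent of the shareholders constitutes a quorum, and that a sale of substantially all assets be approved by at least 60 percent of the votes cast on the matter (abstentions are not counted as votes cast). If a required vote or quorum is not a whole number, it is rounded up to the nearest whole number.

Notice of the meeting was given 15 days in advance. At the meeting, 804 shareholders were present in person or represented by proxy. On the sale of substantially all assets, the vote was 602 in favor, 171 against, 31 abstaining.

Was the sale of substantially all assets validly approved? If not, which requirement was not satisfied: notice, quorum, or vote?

Valid — all requirements satisfied.

Notice: 15 days given; 14 required. Satisfied.
Quorum: 25% of 3,213 = 803.25, rounded up to 804; 804 present. Satisfied.
Vote: requires three-fifths of the votes cast (804 − 31 abstaining = 773); 3/5 of 773 = 463.80, rounded up to 464, so 464 needed; 602 in favor. Satisfied.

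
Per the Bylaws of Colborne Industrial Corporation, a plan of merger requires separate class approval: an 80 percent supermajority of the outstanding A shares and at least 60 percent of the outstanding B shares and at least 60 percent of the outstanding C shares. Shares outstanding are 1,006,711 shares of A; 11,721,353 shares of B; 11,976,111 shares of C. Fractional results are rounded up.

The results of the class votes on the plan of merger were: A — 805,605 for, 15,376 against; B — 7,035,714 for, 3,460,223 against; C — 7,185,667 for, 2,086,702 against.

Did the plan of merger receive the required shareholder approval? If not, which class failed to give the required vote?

Approved — every class gave the required vote.

A: 4/5 of 1006711 = 805368.80, rounded up to 805369; 805,369 required, 805,605 in favor — approved.
B: 3/5 of 11721353 = 7032811.80, rounded up to 7032812; 7,032,812 required, 7,035,714 in favor — approved.
C: 3/5 of 11976111 = 7185666.60, rounded up to 7185667; 7,185,667 required, 7,185,667 in favor — approved.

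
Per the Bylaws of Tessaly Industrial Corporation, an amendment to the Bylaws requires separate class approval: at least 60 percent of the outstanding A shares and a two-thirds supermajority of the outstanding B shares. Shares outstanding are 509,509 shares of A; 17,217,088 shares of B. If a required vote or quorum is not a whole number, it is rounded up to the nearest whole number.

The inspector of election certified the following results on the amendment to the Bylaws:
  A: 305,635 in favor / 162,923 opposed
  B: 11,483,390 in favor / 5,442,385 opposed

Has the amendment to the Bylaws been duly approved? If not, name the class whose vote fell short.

Not approved — the A shares did not give the required vote.

A: 3/5 of 509509 = 305705.40, rounded up to 305706; 305,706 required, 305,635 in favor — not approved.
B: 2/3 of 17217088 = 11478058.67, rounded up to 11478059; 11,478,059 required, 11,483,390 in favor — approved.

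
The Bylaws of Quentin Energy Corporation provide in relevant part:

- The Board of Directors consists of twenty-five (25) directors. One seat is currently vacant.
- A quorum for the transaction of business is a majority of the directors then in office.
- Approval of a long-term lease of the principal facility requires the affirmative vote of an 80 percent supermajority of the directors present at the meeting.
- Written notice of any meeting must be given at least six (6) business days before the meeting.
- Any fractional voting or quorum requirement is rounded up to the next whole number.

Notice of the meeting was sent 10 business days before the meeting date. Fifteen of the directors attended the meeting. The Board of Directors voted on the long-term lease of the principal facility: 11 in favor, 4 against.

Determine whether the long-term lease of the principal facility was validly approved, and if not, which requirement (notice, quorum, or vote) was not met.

Invalid — vote requirement not satisfied.

Notice: 10 business days given; 6 required (10 ≥ 6). Satisfied.
Quorum: 15 present; quorum is 13. Satisfied.
Vote: the long-term lease of the principal facility requires four-fifths of the directors present (15). 4/5 of 15 = 12, so 12 affirmative votes are needed; 11 voted in favor. Not satisfied.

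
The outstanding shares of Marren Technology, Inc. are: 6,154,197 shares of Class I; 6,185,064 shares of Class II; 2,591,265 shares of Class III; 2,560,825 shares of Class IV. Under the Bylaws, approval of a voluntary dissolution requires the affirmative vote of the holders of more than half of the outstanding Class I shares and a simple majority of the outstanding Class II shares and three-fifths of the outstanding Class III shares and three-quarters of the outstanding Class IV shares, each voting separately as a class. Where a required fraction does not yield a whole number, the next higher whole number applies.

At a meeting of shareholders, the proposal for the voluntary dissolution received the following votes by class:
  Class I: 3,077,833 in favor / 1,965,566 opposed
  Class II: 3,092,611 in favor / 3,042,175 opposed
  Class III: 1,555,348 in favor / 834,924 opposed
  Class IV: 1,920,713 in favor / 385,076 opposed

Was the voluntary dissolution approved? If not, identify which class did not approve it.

Approved — every class gave the required vote.

Class I: a majority of 6154197 is 3077099; 3,077,099 required, 3,077,833 in favor — approved.
Class II: a majority of 6185064 is 3092533; 3,092,533 required, 3,092,611 in favor — approved.
Class III: 3/5 of 2591265 = 1554759; 1,554,759 required, 1,555,348 in favor — approved.
Class IV: 3/4 of 2560825 = 1920618.75, rounded up to 1920619; 1,920,619 required, 1,920,713 in favor — approved.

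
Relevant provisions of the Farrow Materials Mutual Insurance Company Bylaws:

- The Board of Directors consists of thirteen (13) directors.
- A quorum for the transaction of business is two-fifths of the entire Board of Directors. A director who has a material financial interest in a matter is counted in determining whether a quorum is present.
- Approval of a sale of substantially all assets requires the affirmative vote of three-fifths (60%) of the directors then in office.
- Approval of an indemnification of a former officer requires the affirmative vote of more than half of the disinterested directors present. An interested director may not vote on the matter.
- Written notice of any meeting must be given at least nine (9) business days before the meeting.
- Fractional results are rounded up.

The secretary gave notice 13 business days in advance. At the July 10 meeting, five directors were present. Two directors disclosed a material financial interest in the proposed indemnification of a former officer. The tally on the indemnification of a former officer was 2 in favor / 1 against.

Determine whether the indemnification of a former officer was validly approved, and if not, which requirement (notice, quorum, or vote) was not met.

Notice: 13 business days given; 9 required (13 ≥ 9). Satisfied.
Quorum: 5 present (interested directors count toward quorum); quorum is 6. Not satisfied.
Vote: the indemnification of a former officer requires a majority of the disinterested directors present (5 − 2 = 3). A majority of 3 is 2, so 2 affirmative votes are needed; 2 voted in favor. Satisfied. (Moot — without a quorum no business can be validly transacted.)

Invalid — quorum requirement not satisfied.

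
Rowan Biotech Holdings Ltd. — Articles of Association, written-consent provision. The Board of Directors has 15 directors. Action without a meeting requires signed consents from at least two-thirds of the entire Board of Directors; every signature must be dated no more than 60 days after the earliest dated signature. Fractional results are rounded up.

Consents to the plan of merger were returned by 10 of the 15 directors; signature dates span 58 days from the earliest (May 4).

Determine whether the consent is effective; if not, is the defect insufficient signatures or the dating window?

Effective — both the signature and dating-window requirements are satisfied.

Signatures required: at least two-thirds of 15 — 2/3 of 15 = 10, so 10 needed; 10 signed. Sufficient.
Dating window: the latest signature is 58 days after the earliest; the limit is 60 days. Within the window.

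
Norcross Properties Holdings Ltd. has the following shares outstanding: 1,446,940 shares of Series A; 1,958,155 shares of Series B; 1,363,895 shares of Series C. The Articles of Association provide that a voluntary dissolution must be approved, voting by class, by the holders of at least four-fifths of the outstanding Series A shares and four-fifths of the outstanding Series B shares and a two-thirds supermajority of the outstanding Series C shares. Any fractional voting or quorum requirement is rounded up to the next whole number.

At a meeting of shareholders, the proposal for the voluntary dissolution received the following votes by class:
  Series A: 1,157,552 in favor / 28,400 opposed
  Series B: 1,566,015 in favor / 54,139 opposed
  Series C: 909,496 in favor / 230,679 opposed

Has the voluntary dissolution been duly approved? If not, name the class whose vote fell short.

Series A: 4/5 of 1446940 = 1157552; 1,157,552 required, 1,157,552 in favor — approved.
Series B: 4/5 of 1958155 = 1566524; 1,566,524 required, 1,566,015 in favor — not approved.
Series C: 2/3 of 1363895 = 909263.33, rounded up to 909264; 909,264 required, 909,496 in favor — approved.

Not approved — the Series B shares did not give the required vote.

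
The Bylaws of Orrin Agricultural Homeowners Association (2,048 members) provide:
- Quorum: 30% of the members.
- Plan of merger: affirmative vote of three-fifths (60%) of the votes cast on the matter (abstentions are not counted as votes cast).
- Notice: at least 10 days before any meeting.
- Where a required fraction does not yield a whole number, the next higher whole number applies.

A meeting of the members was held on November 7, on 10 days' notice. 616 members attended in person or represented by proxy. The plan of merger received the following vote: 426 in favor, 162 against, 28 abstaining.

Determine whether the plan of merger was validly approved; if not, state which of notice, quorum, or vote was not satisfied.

Notice: 10 days given; 10 required. Satisfied.
Quorum: 30% of 2,048 = 614.40, rounded up to 615; 616 present. Satisfied.
Vote: requires three-fifths of the votes cast (616 − 28 abstaining = 588); 3/5 of 588 = 352.80, rounded up to 353, so 353 needed; 426 in favor. Satisfied.

Valid — all requirements satisfied.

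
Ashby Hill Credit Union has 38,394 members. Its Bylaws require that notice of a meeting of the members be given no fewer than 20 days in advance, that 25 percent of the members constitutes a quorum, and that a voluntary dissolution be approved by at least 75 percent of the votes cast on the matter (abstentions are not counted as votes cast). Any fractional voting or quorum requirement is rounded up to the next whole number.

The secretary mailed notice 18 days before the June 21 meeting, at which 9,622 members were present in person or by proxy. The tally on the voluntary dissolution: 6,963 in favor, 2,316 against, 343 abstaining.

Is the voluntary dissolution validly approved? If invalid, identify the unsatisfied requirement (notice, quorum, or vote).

Invalid — notice requirement not satisfied.

Notice: 18 days given; 20 required. Not satisfied.
Quorum: 25% of 38,394 = 9,598.50, rounded up to 9,599; 9,622 present. Satisfied.
Vote: requires three-fourths of the votes cast (9,622 − 343 abstaining = 9,279); 3/4 of 9279 = 6959.25, rounded up to 6960, so 6,960 needed; 6,963 in favor. Satisfied.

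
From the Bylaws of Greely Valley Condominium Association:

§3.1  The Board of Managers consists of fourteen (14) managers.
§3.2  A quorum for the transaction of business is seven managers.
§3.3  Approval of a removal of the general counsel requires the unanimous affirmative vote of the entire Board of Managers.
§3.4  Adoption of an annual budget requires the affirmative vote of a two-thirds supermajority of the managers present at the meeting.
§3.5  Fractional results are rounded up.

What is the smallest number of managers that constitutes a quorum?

7

The quorum is fixed at 7.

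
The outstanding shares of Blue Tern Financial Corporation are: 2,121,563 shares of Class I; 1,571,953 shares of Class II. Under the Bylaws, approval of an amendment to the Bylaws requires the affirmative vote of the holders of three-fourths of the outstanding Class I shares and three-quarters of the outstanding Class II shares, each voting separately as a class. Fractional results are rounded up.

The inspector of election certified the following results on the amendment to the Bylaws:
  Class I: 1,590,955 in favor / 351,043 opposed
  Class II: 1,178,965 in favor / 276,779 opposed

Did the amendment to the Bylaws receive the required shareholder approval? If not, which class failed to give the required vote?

Not approved — the Class I shares did not give the required vote.

Class I: 3/4 of 2121563 = 1591172.25, rounded up to 1591173; 1,591,173 required, 1,590,955 in favor — not approved.
Class II: 3/4 of 1571953 = 1178964.75, rounded up to 1178965; 1,178,965 required, 1,178,965 in favor — approved.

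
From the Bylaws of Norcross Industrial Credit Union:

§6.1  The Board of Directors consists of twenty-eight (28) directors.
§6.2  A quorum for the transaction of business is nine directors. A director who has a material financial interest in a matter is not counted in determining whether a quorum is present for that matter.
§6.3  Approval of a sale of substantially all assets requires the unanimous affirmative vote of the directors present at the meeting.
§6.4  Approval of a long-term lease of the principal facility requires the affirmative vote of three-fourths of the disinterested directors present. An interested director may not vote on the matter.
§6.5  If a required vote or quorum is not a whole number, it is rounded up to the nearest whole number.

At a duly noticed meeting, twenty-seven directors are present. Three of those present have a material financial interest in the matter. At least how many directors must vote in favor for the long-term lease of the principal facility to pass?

The long-term lease of the principal facility requires three-fourths of the disinterested directors present (27 − 3 = 24).
3/4 of 24 = 18.

18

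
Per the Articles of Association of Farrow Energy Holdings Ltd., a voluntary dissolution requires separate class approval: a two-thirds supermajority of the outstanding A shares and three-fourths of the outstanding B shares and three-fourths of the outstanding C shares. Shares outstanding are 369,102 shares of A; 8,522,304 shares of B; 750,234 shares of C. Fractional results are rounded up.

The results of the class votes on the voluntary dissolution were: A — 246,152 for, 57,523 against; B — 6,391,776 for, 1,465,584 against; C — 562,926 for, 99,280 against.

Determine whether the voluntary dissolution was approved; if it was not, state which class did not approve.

Approved — every class gave the required vote.

A: 2/3 of 369102 = 246068; 246,068 required, 246,152 in favor — approved.
B: 3/4 of 8522304 = 6391728; 6,391,728 required, 6,391,776 in favor — approved.
C: 3/4 of 750234 = 562675.50, rounded up to 562676; 562,676 required, 562,926 in favor — approved.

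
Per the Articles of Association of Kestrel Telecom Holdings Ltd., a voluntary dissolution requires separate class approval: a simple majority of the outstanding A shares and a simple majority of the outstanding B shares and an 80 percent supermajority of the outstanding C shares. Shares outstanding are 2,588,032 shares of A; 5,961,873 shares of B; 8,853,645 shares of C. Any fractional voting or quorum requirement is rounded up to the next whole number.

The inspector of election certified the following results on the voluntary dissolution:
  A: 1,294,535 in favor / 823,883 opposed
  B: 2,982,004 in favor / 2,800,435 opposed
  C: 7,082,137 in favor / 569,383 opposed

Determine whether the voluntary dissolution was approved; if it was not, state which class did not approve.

Not approved — the C shares did not give the required vote.

A: a majority of 2588032 is 1294017; 1,294,017 required, 1,294,535 in favor — approved.
B: a majority of 5961873 is 2980937; 2,980,937 required, 2,982,004 in favor — approved.
C: 4/5 of 8853645 = 7082916; 7,082,916 required, 7,082,137 in favor — not approved.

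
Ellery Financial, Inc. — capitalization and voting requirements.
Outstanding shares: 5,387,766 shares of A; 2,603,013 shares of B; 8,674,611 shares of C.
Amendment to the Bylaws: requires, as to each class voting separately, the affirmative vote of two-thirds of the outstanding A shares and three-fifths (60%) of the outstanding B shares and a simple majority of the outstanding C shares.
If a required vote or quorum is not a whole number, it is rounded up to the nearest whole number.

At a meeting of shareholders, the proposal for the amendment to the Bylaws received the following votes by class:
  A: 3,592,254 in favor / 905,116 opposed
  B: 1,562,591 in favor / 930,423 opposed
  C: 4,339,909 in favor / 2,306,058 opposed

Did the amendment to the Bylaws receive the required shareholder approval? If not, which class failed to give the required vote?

Approved — every class gave the required vote.

A: 2/3 of 5387766 = 3591844; 3,591,844 required, 3,592,254 in favor — approved.
B: 3/5 of 2603013 = 1561807.80, rounded up to 1561808; 1,561,808 required, 1,562,591 in favor — approved.
C: a majority of 8674611 is 4337306; 4,337,306 required, 4,339,909 in favor — approved.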